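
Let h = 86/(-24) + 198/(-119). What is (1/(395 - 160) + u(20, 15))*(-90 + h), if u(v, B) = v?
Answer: -213132371/111860 ≈ -1905.3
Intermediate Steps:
h = -7493/1428 (h = 86*(-1/24) + 198*(-1/119) = -43/12 - 198/119 = -7493/1428 ≈ -5.2472)
(1/(395 - 160) + u(20, 15))*(-90 + h) = (1/(395 - 160) + 20)*(-90 - 7493/1428) = (1/235 + 20)*(-136013/1428) = (4701/235)*(-136013/1428) = -213132371/111860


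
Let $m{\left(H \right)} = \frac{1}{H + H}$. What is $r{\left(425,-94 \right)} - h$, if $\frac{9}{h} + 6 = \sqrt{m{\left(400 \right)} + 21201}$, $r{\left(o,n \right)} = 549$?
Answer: $\frac{9295625349}{16932001} - \frac{180 \sqrt{33921602}}{16932001} \approx 548.94$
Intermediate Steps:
$m{\left(H \right)} = \frac{1}{2 H}$
$h = \frac{9}{-6 + \frac{\sqrt{33921602}}{40}}$ ($h = \frac{9}{-6 + \sqrt{\frac{1}{2 \cdot 400} + 21201}} = \frac{9}{-6 + \sqrt{\frac{1}{2} \cdot \frac{1}{400} + 21201}} = \frac{9}{-6 + \sqrt{\frac{1}{800} + 21201}} = \frac{9}{-6 + \sqrt{\frac{16960801}{800}}} = \frac{9}{-6 + \frac{\sqrt{33921602}}{40}} \approx 0.064467$)
$r{\left(425,-94 \right)} - h = 549 - \left(\frac{43200}{16932001} + \frac{180 \sqrt{33921602}}{16932001}\right) = \frac{9295625349}{16932001} - \frac{180 \sqrt{33921602}}{16932001}$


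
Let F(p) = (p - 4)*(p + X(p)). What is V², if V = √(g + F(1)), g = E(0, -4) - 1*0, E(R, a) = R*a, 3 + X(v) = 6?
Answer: -12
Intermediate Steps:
X(v) = 3 (X(v) = -3 + 6 = 3)
F(p) = (-4 + p)*(3 + p) (F(p) = (p - 4)*(p + 3) = (-4 + p)*(3 + p))
g = 0 (g = 0*(-4) - 1*0 = 0 + 0 = 0)
V = 2*I*√3 (V = √(0 + (-12 + 1² - 1*1)) = √(0 + (-12 + 1 - 1)) = √(0 - 12) = √(-12) = 2*I*√3 ≈ 3.4641*I)
V² = (2*I*√3)² = -12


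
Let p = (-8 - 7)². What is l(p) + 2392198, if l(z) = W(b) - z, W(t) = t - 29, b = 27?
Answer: 2391971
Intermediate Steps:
W(t) = -29 + t
p = 225 (p = (-15)² = 225)
l(z) = -2 - z (l(z) = (-29 + 27) - z = -2 - z)
l(p) + 2392198 = (-2 - 1*225) + 2392198 = (-2 - 225) + 2392198 = -227 + 2392198 = 2391971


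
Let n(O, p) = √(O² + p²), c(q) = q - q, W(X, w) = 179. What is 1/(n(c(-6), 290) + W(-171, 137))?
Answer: 1/469 ≈ 0.0021322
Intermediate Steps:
c(q) = 0
1/(n(c(-6), 290) + W(-171, 137)) = 1/(√(0² + 290²) + 179) = 1/(√(0 + 84100) + 179) = 1/(√84100 + 179) = 1/(290 + 179) = 1/469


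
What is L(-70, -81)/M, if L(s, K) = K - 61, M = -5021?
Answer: 142/5021 ≈ 0.028281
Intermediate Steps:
L(s, K) = -61 + K
L(-70, -81)/M = (-61 - 81)/(-5021) = -142*(-1/5021) = 142/5021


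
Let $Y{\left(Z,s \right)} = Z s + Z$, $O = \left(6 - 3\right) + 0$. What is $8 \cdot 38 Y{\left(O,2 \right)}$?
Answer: $2736$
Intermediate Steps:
$O = 3$ ($O = 3 + 0 = 3$)
$Y{\left(Z,s \right)} = Z + Z s$
$8 \cdot 38 Y{\left(O,2 \right)} = 8 \cdot 38 \cdot 3 \left(1 + 2\right) = 304 \cdot 3 \cdot 3 = 304 \cdot 9 = 2736$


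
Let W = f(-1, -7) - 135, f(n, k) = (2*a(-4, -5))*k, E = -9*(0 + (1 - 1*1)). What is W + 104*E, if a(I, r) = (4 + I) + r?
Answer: -65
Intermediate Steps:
a(I, r) = 4 + I + r
E = 0 (E = -9*(0 + (1 - 1)) = -9*(0 + 0) = -9*0 = 0)
f(n, k) = -10*k (f(n, k) = (2*(4 - 4 - 5))*k = (2*(-5))*k = -10*k)
W = -65 (W = -10*(-7) - 135 = 70 - 135 = -65)
W + 104*E = -65 + 104*0 = -65 + 0 = -65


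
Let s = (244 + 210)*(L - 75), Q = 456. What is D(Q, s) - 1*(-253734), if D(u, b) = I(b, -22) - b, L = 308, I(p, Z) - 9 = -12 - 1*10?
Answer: 147939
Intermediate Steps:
I(p, Z) = -13 (I(p, Z) = 9 + (-12 - 1*10) = 9 + (-12 - 10) = 9 - 22 = -13)
s = 105782 (s = (244 + 210)*(308 - 75) = 454*233 = 105782)
D(u, b) = -13 - b
D(Q, s) - 1*(-253734) = (-13 - 1*105782) - 1*(-253734) = (-13 - 105782) + 253734 = -105795 + 253734 = 147939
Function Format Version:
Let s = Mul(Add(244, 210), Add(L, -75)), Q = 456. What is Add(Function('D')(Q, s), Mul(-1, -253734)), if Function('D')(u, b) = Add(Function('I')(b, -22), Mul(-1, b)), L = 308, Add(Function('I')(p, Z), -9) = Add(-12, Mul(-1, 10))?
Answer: 147939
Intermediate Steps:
Function('I')(p, Z) = -13 (Function('I')(p, Z) = Add(9, Add(-12, Mul(-1, 10))) = Add(9, Add(-12, -10)) = Add(9, -22) = -13)
s = 105782 (s = Mul(Add(244, 210), Add(308, -75)) = Mul(454, 233) = 105782)
Function('D')(u, b) = Add(-13, Mul(-1, b))
Add(Function('D')(Q, s), Mul(-1, -253734)) = Add(Add(-13, Mul(-1, 105782)), Mul(-1, -253734)) = Add(Add(-13, -105782), 253734) = Add(-105795, 253734) = 147939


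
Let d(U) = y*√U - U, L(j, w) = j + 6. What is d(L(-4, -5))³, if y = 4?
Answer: -200 + 176*√2 ≈ 48.902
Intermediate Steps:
L(j, w) = 6 + j
d(U) = -U + 4*√U (d(U) = 4*√U - U = -U + 4*√U)
d(L(-4, -5))³ = (-(6 - 4) + 4*√(6 - 4))³ = (-1*2 + 4*√2)³ = (-2 + 4*√2)³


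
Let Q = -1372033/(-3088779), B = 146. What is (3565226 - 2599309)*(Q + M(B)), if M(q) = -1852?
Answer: -5524124407175975/3088779 ≈ -1.7884e+9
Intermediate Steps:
Q = 1372033/3088779 (Q = -1372033*(-1/3088779) = 1372033/3088779 ≈ 0.44420)
(3565226 - 2599309)*(Q + M(B)) = (3565226 - 2599309)*(1372033/3088779 - 1852) = 965917*(-5719046675/3088779) = -5524124407175975/3088779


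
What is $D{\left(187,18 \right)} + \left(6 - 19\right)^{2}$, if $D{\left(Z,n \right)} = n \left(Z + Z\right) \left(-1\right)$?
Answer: $-6563$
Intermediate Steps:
$D{\left(Z,n \right)} = - 2 Z n$ ($D{\left(Z,n \right)} = n 2 Z \left(-1\right) = n \left(- 2 Z\right) = - 2 Z n$)
$D{\left(187,18 \right)} + \left(6 - 19\right)^{2} = \left(-2\right) 187 \cdot 18 + \left(6 - 19\right)^{2} = -6732 + \left(-13\right)^{2} = -6732 + 169 = -6563$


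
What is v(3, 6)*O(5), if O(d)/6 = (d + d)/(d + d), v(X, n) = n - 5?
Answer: 6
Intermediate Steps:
v(X, n) = -5 + n
O(d) = 6 (O(d) = 6*((d + d)/(d + d)) = 6*((2*d)/((2*d))) = 6*((2*d)*(1/(2*d))) = 6*1 = 6)
v(3, 6)*O(5) = (-5 + 6)*6 = 1*6 = 6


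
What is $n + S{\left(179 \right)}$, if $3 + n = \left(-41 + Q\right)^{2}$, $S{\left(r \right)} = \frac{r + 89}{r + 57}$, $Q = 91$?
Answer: $\frac{147390}{59} \approx 2498.1$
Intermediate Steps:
$S{\left(r \right)} = \frac{89 + r}{57 + r}$
$n = 2497$ ($n = -3 + \left(-41 + 91\right)^{2} = -3 + 50^{2} = -3 + 2500 = 2497$)
$n + S{\left(179 \right)} = 2497 + \frac{89 + 179}{57 + 179} = 2497 + \frac{1}{236} \cdot 268 = 2497 + \frac{67}{59} = \frac{147390}{59}$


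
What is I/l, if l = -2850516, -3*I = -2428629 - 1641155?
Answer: -1017446/2137887 ≈ -0.47591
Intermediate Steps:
I = 4069784/3 (I = -(-2428629 - 1641155)/3 = -⅓*(-4069784) = 4069784/3 ≈ 1.3566e+6)
I/l = (4069784/3)/(-2850516) = (4069784/3)*(-1/2850516) = -1017446/2137887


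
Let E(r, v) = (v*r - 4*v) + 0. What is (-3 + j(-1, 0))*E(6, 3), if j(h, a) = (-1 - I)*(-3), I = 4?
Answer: 72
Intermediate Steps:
j(h, a) = 15 (j(h, a) = (-1 - 1*4)*(-3) = (-1 - 4)*(-3) = -5*(-3) = 15)
E(r, v) = -4*v + r*v (E(r, v) = (r*v - 4*v) + 0 = (-4*v + r*v) + 0 = -4*v + r*v)
(-3 + j(-1, 0))*E(6, 3) = (-3 + 15)*(3*(-4 + 6)) = 12*(3*2) = 12*6 = 72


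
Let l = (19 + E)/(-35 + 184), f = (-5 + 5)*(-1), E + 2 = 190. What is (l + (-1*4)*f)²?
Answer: 42849/22201 ≈ 1.9300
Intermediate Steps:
E = 188 (E = -2 + 190 = 188)
f = 0 (f = 0*(-1) = 0)
l = 207/149 (l = (19 + 188)/(-35 + 184) = 207/149 ≈ 1.3893)
(l + (-1*4)*f)² = (207/149 - 1*4*0)² = (207/149 - 4*0)² = (207/149 + 0)² = (207/149)² = 42849/22201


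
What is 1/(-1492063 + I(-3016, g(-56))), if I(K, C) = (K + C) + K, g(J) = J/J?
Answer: -1/1498094 ≈ -6.6751e-7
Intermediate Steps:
g(J) = 1
I(K, C) = C + 2*K (I(K, C) = (C + K) + K = C + 2*K)
1/(-1492063 + I(-3016, g(-56))) = 1/(-1492063 + (1 + 2*(-3016))) = 1/(-1492063 + (1 - 6032)) = 1/(-1492063 - 6031) = 1/(-1498094) = -1/1498094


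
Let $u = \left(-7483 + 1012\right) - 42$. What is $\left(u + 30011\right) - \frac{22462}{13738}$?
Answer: $\frac{161396531}{6869} \approx 23496.0$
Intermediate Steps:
$u = -6513$ ($u = -6471 - 42 = -6513$)
$\left(u + 30011\right) - \frac{22462}{13738} = \left(-6513 + 30011\right) - \frac{22462}{13738} = 23498 - \frac{11231}{6869} = \frac{161396531}{6869}$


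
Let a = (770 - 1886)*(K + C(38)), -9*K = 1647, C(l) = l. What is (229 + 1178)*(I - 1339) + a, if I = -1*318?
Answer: -2169579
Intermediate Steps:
K = -183 (K = -⅑*1647 = -183)
I = -318
a = 161820 (a = (770 - 1886)*(-183 + 38) = -1116*(-145) = 161820)
(229 + 1178)*(I - 1339) + a = (229 + 1178)*(-318 - 1339) + 161820 = 1407*(-1657) + 161820 = -2331399 + 161820 = -2169579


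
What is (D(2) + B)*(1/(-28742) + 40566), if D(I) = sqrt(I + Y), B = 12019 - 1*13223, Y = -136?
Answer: -100271525506/2053 + 1165947971*I*sqrt(134)/28742 ≈ -4.8841e+7 + 4.6959e+5*I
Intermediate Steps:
B = -1204 (B = 12019 - 13223 = -1204)
D(I) = sqrt(-136 + I) (D(I) = sqrt(I - 136) = sqrt(-136 + I))
(D(2) + B)*(1/(-28742) + 40566) = (sqrt(-136 + 2) - 1204)*(1/(-28742) + 40566) = (sqrt(-134) - 1204)*(-1/28742 + 40566) = (I*sqrt(134) - 1204)*(1165947971/28742) = (-1204 + I*sqrt(134))*(1165947971/28742) = -100271525506/2053 + 1165947971*I*sqrt(134)/28742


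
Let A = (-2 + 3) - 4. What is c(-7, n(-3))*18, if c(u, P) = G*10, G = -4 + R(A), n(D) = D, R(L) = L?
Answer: -1260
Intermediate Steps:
A = -3 (A = 1 - 4 = -3)
G = -7 (G = -4 - 3 = -7)
c(u, P) = -70 (c(u, P) = -7*10 = -70)
c(-7, n(-3))*18 = -70*18 = -1260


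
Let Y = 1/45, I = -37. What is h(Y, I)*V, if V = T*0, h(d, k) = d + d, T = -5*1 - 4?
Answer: 0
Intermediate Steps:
T = -9 (T = -5 - 4 = -9)
Y = 1/45 ≈ 0.022222
h(d, k) = 2*d
V = 0 (V = -9*0 = 0)
h(Y, I)*V = (2*(1/45))*0 = (2/45)*0 = 0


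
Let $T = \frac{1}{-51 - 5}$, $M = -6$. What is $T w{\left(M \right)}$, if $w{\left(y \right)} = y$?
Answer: $\frac{3}{28} \approx 0.10714$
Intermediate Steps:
$T = - \frac{1}{56}$ ($T = \frac{1}{-56} = - \frac{1}{56} \approx -0.017857$)
$T w{\left(M \right)} = \left(- \frac{1}{56}\right) \left(-6\right) = \frac{3}{28}$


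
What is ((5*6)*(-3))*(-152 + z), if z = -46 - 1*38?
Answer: 21240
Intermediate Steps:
z = -84 (z = -46 - 38 = -84)
((5*6)*(-3))*(-152 + z) = ((5*6)*(-3))*(-152 - 84) = (30*(-3))*(-236) = -90*(-236) = 21240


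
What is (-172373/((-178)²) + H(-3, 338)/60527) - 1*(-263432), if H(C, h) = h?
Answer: 505182994158797/1917737468 ≈ 2.6343e+5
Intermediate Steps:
(-172373/((-178)²) + H(-3, 338)/60527) - 1*(-263432) = (-172373/((-178)²) + 338/60527) - 1*(-263432) = (-172373/31684 + 338*(1/60527)) + 263432 = (-172373*1/31684 + 338/60527) + 263432 = (-172373/31684 + 338/60527) + 263432 = -10422511379/1917737468 + 263432 = 505182994158797/1917737468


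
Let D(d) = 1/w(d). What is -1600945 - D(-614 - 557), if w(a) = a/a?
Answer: -1600946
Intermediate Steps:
w(a) = 1
D(d) = 1 (D(d) = 1/1 = 1)
-1600945 - D(-614 - 557) = -1600945 - 1*1 = -1600945 - 1 = -1600946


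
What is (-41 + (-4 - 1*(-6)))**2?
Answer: 1521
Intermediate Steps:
(-41 + (-4 - 1*(-6)))**2 = (-41 + (-4 + 6))**2 = (-41 + 2)**2 = (-39)**2 = 1521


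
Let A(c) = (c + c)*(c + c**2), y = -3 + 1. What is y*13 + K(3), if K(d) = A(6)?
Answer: 478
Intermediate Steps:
y = -2
A(c) = 2*c*(c + c**2) (A(c) = (2*c)*(c + c**2) = 2*c*(c + c**2))
K(d) = 504 (K(d) = 2*6**2*(1 + 6) = 2*36*7 = 504)
y*13 + K(3) = -2*13 + 504 = -26 + 504 = 478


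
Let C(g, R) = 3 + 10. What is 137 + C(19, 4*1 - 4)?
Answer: 150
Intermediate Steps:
C(g, R) = 13
137 + C(19, 4*1 - 4) = 137 + 13 = 150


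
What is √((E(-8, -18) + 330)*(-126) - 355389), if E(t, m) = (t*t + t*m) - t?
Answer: I*√424185 ≈ 651.29*I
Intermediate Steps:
E(t, m) = t² - t + m*t (E(t, m) = (t² + m*t) - t = t² - t + m*t)
√((E(-8, -18) + 330)*(-126) - 355389) = √((-8*(-1 - 18 - 8) + 330)*(-126) - 355389) = √((-8*(-27) + 330)*(-126) - 355389) = √((216 + 330)*(-126) - 355389) = √(546*(-126) - 355389) = √(-68796 - 355389) = √(-424185) = I*√424185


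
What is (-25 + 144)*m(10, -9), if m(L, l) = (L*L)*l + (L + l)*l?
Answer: -108171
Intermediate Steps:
m(L, l) = l*L² + l*(L + l) (m(L, l) = L²*l + l*(L + l) = l*L² + l*(L + l))
(-25 + 144)*m(10, -9) = (-25 + 144)*(-9*(10 - 9 + 10²)) = 119*(-9*(10 - 9 + 100)) = 119*(-9*101) = 119*(-909) = -108171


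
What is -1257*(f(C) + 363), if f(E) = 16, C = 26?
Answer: -476403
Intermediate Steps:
-1257*(f(C) + 363) = -1257*(16 + 363) = -1257*379 = -476403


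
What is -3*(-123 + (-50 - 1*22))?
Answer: 585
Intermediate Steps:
-3*(-123 + (-50 - 1*22)) = -3*(-123 + (-50 - 22)) = -3*(-123 - 72) = -3*(-195) = 585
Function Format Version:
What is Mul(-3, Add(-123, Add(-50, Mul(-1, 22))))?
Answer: 585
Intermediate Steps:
Mul(-3, Add(-123, Add(-50, Mul(-1, 22)))) = Mul(-3, Add(-123, Add(-50, -22))) = Mul(-3, Add(-123, -72)) = Mul(-3, -195) = 585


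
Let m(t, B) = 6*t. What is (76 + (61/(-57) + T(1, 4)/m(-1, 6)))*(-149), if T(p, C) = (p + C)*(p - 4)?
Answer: -1315223/114 ≈ -11537.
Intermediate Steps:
T(p, C) = (-4 + p)*(C + p) (T(p, C) = (C + p)*(-4 + p) = (-4 + p)*(C + p))
(76 + (61/(-57) + T(1, 4)/m(-1, 6)))*(-149) = (76 + (61/(-57) + (1² - 4*4 - 4*1 + 4*1)/((6*(-1)))))*(-149) = (76 + (61*(-1/57) + (1 - 16 - 4 + 4)/(-6)))*(-149) = (76 + (-61/57 - 15*(-⅙)))*(-149) = (76 + (-61/57 + 5/2))*(-149) = (76 + 163/114)*(-149) = (8827/114)*(-149) = -1315223/114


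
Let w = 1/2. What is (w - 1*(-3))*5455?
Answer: 38185/2 ≈ 19093.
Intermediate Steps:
w = ½ ≈ 0.50000
(w - 1*(-3))*5455 = (½ - 1*(-3))*5455 = (½ + 3)*5455 = (7/2)*5455 = 38185/2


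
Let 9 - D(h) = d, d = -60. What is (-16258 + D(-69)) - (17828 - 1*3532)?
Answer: -30485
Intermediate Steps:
D(h) = 69 (D(h) = 9 - 1*(-60) = 9 + 60 = 69)
(-16258 + D(-69)) - (17828 - 1*3532) = (-16258 + 69) - (17828 - 1*3532) = -16189 - (17828 - 3532) = -16189 - 1*14296 = -16189 - 14296 = -30485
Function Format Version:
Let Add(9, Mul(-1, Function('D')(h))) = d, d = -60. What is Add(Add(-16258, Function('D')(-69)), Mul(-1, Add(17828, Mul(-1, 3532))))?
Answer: -30485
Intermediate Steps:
Function('D')(h) = 69 (Function('D')(h) = Add(9, Mul(-1, -60)) = Add(9, 60) = 69)
Add(Add(-16258, Function('D')(-69)), Mul(-1, Add(17828, Mul(-1, 3532)))) = Add(Add(-16258, 69), Mul(-1, Add(17828, Mul(-1, 3532)))) = Add(-16189, Mul(-1, Add(17828, -3532))) = Add(-16189, Mul(-1, 14296)) = Add(-16189, -14296) = -30485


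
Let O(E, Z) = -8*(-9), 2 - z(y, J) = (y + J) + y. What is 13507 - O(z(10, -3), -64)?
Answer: 13435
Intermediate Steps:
z(y, J) = 2 - J - 2*y (z(y, J) = 2 - ((y + J) + y) = 2 - ((J + y) + y) = 2 - (J + 2*y) = 2 + (-J - 2*y) = 2 - J - 2*y)
O(E, Z) = 72
13507 - O(z(10, -3), -64) = 13507 - 1*72 = 13507 - 72 = 13435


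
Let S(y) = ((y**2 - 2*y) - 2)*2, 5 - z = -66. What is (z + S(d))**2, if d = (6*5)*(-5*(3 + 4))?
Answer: 4880860677289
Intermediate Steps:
z = 71 (z = 5 - 1*(-66) = 5 + 66 = 71)
d = -1050 (d = 30*(-5*7) = 30*(-35) = -1050)
S(y) = -4 - 4*y + 2*y**2 (S(y) = (-2 + y**2 - 2*y)*2 = -4 - 4*y + 2*y**2)
(z + S(d))**2 = (71 + (-4 - 4*(-1050) + 2*(-1050)**2))**2 = (71 + (-4 + 4200 + 2*1102500))**2 = (71 + (-4 + 4200 + 2205000))**2 = (71 + 2209196)**2 = 2209267**2 = 4880860677289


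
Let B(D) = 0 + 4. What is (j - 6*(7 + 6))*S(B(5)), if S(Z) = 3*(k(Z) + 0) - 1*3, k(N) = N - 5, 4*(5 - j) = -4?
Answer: 432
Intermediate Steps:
j = 6 (j = 5 - 1/4*(-4) = 5 + 1 = 6)
k(N) = -5 + N
B(D) = 4
S(Z) = -18 + 3*Z (S(Z) = 3*((-5 + Z) + 0) - 1*3 = 3*(-5 + Z) - 3 = (-15 + 3*Z) - 3 = -18 + 3*Z)
(j - 6*(7 + 6))*S(B(5)) = (6 - 6*(7 + 6))*(-18 + 3*4) = (6 - 6*13)*(-18 + 12) = (6 - 78)*(-6) = -72*(-6) = 432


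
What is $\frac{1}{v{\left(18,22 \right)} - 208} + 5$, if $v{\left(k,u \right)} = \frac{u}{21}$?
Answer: $\frac{21709}{4346} \approx 4.9952$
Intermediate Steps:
$v{\left(k,u \right)} = \frac{u}{21}$ ($v{\left(k,u \right)} = u \frac{1}{21} = \frac{u}{21}$)
$\frac{1}{v{\left(18,22 \right)} - 208} + 5 = \frac{1}{\frac{1}{21} \cdot 22 - 208} + 5 = \frac{1}{\frac{22}{21} - 208} + 5 = \frac{1}{- \frac{4346}{21}} + 5 = - \frac{21}{4346} + 5 = \frac{21709}{4346}$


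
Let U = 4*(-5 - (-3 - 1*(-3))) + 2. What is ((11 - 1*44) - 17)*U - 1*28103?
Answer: -27203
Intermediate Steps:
U = -18 (U = 4*(-5 - (-3 + 3)) + 2 = 4*(-5 - 1*0) + 2 = 4*(-5 + 0) + 2 = 4*(-5) + 2 = -20 + 2 = -18)
((11 - 1*44) - 17)*U - 1*28103 = ((11 - 1*44) - 17)*(-18) - 1*28103 = ((11 - 44) - 17)*(-18) - 28103 = (-33 - 17)*(-18) - 28103 = -50*(-18) - 28103 = 900 - 28103 = -27203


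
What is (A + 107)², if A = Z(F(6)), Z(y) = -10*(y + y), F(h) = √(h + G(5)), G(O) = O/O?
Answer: 14249 - 4280*√7 ≈ 2925.2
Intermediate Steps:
G(O) = 1
F(h) = √(1 + h) (F(h) = √(h + 1) = √(1 + h))
Z(y) = -20*y
A = -20*√7 (A = -20*√(1 + 6) = -20*√7 ≈ -52.915)
(A + 107)² = (-20*√7 + 107)² = (107 - 20*√7)²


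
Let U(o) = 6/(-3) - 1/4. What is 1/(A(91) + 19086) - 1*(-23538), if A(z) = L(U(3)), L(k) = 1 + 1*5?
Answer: 449387497/19092 ≈ 23538.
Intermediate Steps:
U(o) = -9/4 (U(o) = 6*(-⅓) - 1*¼ = -2 - ¼ = -9/4)
L(k) = 6 (L(k) = 1 + 5 = 6)
A(z) = 6
1/(A(91) + 19086) - 1*(-23538) = 1/(6 + 19086) - 1*(-23538) = 1/19092 + 23538 = 449387497/19092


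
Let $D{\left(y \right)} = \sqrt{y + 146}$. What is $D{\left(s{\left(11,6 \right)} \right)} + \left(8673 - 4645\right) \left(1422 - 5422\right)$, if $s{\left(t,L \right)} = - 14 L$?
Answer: $-16112000 + \sqrt{62} \approx -1.6112 \cdot 10^{7}$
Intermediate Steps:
$D{\left(y \right)} = \sqrt{146 + y}$
$D{\left(s{\left(11,6 \right)} \right)} + \left(8673 - 4645\right) \left(1422 - 5422\right) = \sqrt{146 - 84} + \left(8673 - 4645\right) \left(1422 - 5422\right) = \sqrt{146 - 84} + 4028 \left(-4000\right) = \sqrt{62} - 16112000 = -16112000 + \sqrt{62}$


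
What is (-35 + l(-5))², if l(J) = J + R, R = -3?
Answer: 1849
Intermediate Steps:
l(J) = -3 + J (l(J) = J - 3 = -3 + J)
(-35 + l(-5))² = (-35 + (-3 - 5))² = (-35 - 8)² = (-43)² = 1849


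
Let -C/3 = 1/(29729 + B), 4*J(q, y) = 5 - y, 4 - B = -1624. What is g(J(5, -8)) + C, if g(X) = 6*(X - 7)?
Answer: -1411071/62714 ≈ -22.500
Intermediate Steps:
B = 1628 (B = 4 - 1*(-1624) = 4 + 1624 = 1628)
J(q, y) = 5/4 - y/4 (J(q, y) = (5 - y)/4 = 5/4 - y/4)
g(X) = -42 + 6*X (g(X) = 6*(-7 + X) = -42 + 6*X)
C = -3/31357 (C = -3/(29729 + 1628) = -3/31357 ≈ -9.5672e-5)
g(J(5, -8)) + C = (-42 + 6*(5/4 - ¼*(-8))) - 3/31357 = (-42 + 6*(5/4 + 2)) - 3/31357 = (-42 + 6*(13/4)) - 3/31357 = (-42 + 39/2) - 3/31357 = -45/2 - 3/31357 = -1411071/62714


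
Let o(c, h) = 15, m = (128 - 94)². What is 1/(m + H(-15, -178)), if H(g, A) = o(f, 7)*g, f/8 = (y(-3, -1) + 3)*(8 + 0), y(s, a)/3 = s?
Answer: 1/931 ≈ 0.0010741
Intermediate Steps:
m = 1156 (m = 34² = 1156)
y(s, a) = 3*s
f = -384 (f = 8*((3*(-3) + 3)*(8 + 0)) = 8*((-9 + 3)*8) = 8*(-6*8) = 8*(-48) = -384)
H(g, A) = 15*g
1/(m + H(-15, -178)) = 1/(1156 + 15*(-15)) = 1/(1156 - 225) = 1/931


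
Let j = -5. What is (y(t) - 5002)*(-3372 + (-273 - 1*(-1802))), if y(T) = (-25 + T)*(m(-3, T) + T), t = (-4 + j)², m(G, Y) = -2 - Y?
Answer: 9425102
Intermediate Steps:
t = 81 (t = (-4 - 5)² = (-9)² = 81)
y(T) = 50 - 2*T (y(T) = (-25 + T)*((-2 - T) + T) = (-25 + T)*(-2) = 50 - 2*T)
(y(t) - 5002)*(-3372 + (-273 - 1*(-1802))) = ((50 - 2*81) - 5002)*(-3372 + (-273 - 1*(-1802))) = ((50 - 162) - 5002)*(-3372 + (-273 + 1802)) = (-112 - 5002)*(-3372 + 1529) = -5114*(-1843) = 9425102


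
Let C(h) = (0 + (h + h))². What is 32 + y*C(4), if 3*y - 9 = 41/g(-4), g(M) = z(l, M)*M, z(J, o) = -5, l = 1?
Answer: 4016/15 ≈ 267.73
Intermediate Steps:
g(M) = -5*M
y = 221/60 (y = 3 + (41/((-5*(-4))))/3 = 3 + (41/20)/3 = 3 + (41*(1/20))/3 = 3 + (⅓)*(41/20) = 3 + 41/60 = 221/60 ≈ 3.6833)
C(h) = 4*h² (C(h) = (0 + 2*h)² = (2*h)² = 4*h²)
32 + y*C(4) = 32 + 221*(4*4²)/60 = 32 + 221*(4*16)/60 = 32 + (221/60)*64 = 32 + 3536/15 = 4016/15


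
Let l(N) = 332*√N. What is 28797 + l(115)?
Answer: 28797 + 332*√115 ≈ 32357.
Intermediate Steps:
28797 + l(115) = 28797 + 332*√115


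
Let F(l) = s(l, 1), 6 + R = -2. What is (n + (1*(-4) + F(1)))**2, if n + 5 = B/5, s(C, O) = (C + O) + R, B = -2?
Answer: 5929/25 ≈ 237.16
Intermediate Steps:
R = -8 (R = -6 - 2 = -8)
s(C, O) = -8 + C + O (s(C, O) = (C + O) - 8 = -8 + C + O)
F(l) = -7 + l (F(l) = -8 + l + 1 = -7 + l)
n = -27/5 (n = -5 - 2/5 = -27/5 ≈ -5.4000)
(n + (1*(-4) + F(1)))**2 = (-27/5 + (1*(-4) + (-7 + 1)))**2 = (-27/5 + (-4 - 6))**2 = (-27/5 - 10)**2 = (-77/5)**2 = 5929/25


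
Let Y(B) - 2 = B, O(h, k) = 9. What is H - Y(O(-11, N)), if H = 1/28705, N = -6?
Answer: -315754/28705 ≈ -11.000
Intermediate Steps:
H = 1/28705 ≈ 3.4837e-5
Y(B) = 2 + B
H - Y(O(-11, N)) = 1/28705 - (2 + 9) = 1/28705 - 1*11 = 1/28705 - 11 = -315754/28705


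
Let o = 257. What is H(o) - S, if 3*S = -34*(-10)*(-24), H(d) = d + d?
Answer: 3234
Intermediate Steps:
H(d) = 2*d
S = -2720 (S = (-34*(-10)*(-24))/3 = (340*(-24))/3 = (⅓)*(-8160) = -2720)
H(o) - S = 2*257 - 1*(-2720) = 514 + 2720 = 3234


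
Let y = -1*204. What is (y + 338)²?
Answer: 17956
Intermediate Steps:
y = -204
(y + 338)² = (-204 + 338)² = 134² = 17956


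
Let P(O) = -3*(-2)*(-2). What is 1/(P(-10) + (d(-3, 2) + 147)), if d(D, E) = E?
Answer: 1/137 ≈ 0.0072993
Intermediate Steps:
P(O) = -12 (P(O) = 6*(-2) = -12)
1/(P(-10) + (d(-3, 2) + 147)) = 1/(-12 + (2 + 147)) = 1/(-12 + 149) = 1/137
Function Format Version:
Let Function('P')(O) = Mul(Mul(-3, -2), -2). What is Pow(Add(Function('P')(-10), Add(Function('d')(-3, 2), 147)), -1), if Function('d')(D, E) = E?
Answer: Rational(1, 137) ≈ 0.0072993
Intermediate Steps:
Function('P')(O) = -12 (Function('P')(O) = Mul(6, -2) = -12)
Pow(Add(Function('P')(-10), Add(Function('d')(-3, 2), 147)), -1) = Pow(Add(-12, Add(2, 147)), -1) = Pow(Add(-12, 149), -1) = Pow(137, -1) = Rational(1, 137)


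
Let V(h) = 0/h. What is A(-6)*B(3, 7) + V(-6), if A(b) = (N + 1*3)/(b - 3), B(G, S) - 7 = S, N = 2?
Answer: -70/9 ≈ -7.7778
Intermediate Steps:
B(G, S) = 7 + S
V(h) = 0
A(b) = 5/(-3 + b) (A(b) = (2 + 1*3)/(b - 3) = (2 + 3)/(-3 + b) = 5/(-3 + b))
A(-6)*B(3, 7) + V(-6) = (5/(-3 - 6))*(7 + 7) + 0 = (5/(-9))*14 + 0 = (5*(-⅑))*14 + 0 = -5/9*14 + 0 = -70/9 + 0 = -70/9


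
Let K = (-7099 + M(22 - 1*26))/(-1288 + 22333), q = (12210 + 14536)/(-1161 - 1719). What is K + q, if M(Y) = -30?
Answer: -19446703/2020320 ≈ -9.6255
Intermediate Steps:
q = -13373/1440 (q = 26746/(-2880) = 26746*(-1/2880) = -13373/1440 ≈ -9.2868)
K = -7129/21045 (K = (-7099 - 30)/(-1288 + 22333) = -7129/21045 ≈ -0.33875)
K + q = -7129/21045 - 13373/1440 = -19446703/2020320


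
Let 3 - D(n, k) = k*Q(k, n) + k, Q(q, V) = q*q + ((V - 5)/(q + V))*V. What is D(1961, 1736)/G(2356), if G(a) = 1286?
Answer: -19348542028309/4754342 ≈ -4.0697e+6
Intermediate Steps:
Q(q, V) = q**2 + V*(-5 + V)/(V + q) (Q(q, V) = q**2 + ((-5 + V)/(V + q))*V = q**2 + V*(-5 + V)/(V + q))
D(n, k) = 3 - k - k*(k**3 + n**2 - 5*n + n*k**2)/(k + n) (D(n, k) = 3 - (k*((n**2 + k**3 - 5*n + n*k**2)/(n + k)) + k) = 3 - (k*((k**3 + n**2 - 5*n + n*k**2)/(k + n)) + k) = 3 - (k*(k**3 + n**2 - 5*n + n*k**2)/(k + n) + k) = 3 - (k + k*(k**3 + n**2 - 5*n + n*k**2)/(k + n)) = 3 + (-k - k*(k**3 + n**2 - 5*n + n*k**2)/(k + n)) = 3 - k - k*(k**3 + n**2 - 5*n + n*k**2)/(k + n))
D(1961, 1736)/G(2356) = (((3 - 1*1736)*(1736 + 1961) - 1*1736*(1736**3 + 1961**2 - 5*1961 + 1961*1736**2))/(1736 + 1961))/1286 = (((3 - 1736)*3697 - 1*1736*(5231776256 + 3845521 - 9805 + 1961*3013696))/3697)*(1/1286) = ((-1733*3697 - 1*1736*(5231776256 + 3845521 - 9805 + 5909857856))/3697)*(1/1286) = ((-6406901 - 1*1736*11145469828)/3697)*(1/1286) = ((-6406901 - 19348535621408)/3697)*(1/1286) = ((1/3697)*(-19348542028309))*(1/1286) = -19348542028309/3697*1/1286 = -19348542028309/4754342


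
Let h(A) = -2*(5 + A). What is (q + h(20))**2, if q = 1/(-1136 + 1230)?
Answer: 22080601/8836 ≈ 2498.9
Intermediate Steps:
q = 1/94 ≈ 0.010638
h(A) = -10 - 2*A
(q + h(20))**2 = (1/94 + (-10 - 2*20))**2 = (1/94 + (-10 - 40))**2 = (1/94 - 50)**2 = (-4699/94)**2 = 22080601/8836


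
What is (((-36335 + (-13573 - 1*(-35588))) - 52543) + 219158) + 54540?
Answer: 206835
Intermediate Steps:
(((-36335 + (-13573 - 1*(-35588))) - 52543) + 219158) + 54540 = (((-36335 + (-13573 + 35588)) - 52543) + 219158) + 54540 = (((-36335 + 22015) - 52543) + 219158) + 54540 = ((-14320 - 52543) + 219158) + 54540 = (-66863 + 219158) + 54540 = 152295 + 54540 = 206835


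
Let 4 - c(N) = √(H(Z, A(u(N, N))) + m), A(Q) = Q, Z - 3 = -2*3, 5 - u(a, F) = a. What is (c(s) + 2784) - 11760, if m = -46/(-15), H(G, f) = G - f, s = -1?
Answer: -8972 - I*√1335/15 ≈ -8972.0 - 2.4358*I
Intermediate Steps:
u(a, F) = 5 - a
Z = -3 (Z = 3 - 2*3 = 3 - 6 = -3)
m = 46/15 (m = -46*(-1/15) = 46/15 ≈ 3.0667)
c(N) = 4 - √(-74/15 + N) (c(N) = 4 - √((-3 - (5 - N)) + 46/15) = 4 - √((-3 + (-5 + N)) + 46/15) = 4 - √((-8 + N) + 46/15) = 4 - √(-74/15 + N))
(c(s) + 2784) - 11760 = ((4 - √(-1110 + 225*(-1))/15) + 2784) - 11760 = ((4 - √(-1110 - 225)/15) + 2784) - 11760 = ((4 - I*√1335/15) + 2784) - 11760 = (2788 - I*√1335/15) - 11760 = -8972 - I*√1335/15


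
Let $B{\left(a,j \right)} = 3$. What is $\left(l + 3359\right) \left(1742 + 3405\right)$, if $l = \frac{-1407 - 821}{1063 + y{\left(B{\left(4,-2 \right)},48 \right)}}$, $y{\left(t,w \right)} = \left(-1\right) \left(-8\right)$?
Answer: $\frac{18504808367}{1071} \approx 1.7278 \cdot 10^{7}$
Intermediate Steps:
$y{\left(t,w \right)} = 8$
$l = - \frac{2228}{1071}$ ($l = \frac{-1407 - 821}{1063 + 8} = - \frac{2228}{1071} \approx -2.0803$)
$\left(l + 3359\right) \left(1742 + 3405\right) = \left(- \frac{2228}{1071} + 3359\right) \left(1742 + 3405\right) = \frac{3595261}{1071} \cdot 5147 = \frac{18504808367}{1071}$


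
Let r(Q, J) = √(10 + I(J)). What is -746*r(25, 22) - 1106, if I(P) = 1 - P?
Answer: -1106 - 746*I*√11 ≈ -1106.0 - 2474.2*I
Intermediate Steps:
r(Q, J) = √(11 - J) (r(Q, J) = √(10 + (1 - J)) = √(11 - J))
-746*r(25, 22) - 1106 = -746*√(11 - 1*22) - 1106 = -746*√(11 - 22) - 1106 = -746*I*√11 - 1106 = -1106 - 746*I*√11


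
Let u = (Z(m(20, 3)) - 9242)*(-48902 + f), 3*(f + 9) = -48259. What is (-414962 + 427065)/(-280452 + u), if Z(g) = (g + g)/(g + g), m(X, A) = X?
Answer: 36309/1801079716 ≈ 2.0160e-5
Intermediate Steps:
f = -48286/3 (f = -9 + (⅓)*(-48259) = -9 - 48259/3 = -48286/3 ≈ -16095.)
Z(g) = 1 (Z(g) = (2*g)/((2*g)) = (2*g)*(1/(2*g)) = 1)
u = 1801921072/3 (u = (1 - 9242)*(-48902 - 48286/3) = -9241*(-194992/3) = 1801921072/3 ≈ 6.0064e+8)
(-414962 + 427065)/(-280452 + u) = (-414962 + 427065)/(-280452 + 1801921072/3) = 12103/(1801079716/3) = 12103*(3/1801079716) = 36309/1801079716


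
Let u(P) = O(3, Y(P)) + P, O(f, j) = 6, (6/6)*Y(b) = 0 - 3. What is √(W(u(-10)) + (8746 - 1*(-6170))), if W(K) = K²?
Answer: 2*√3733 ≈ 122.20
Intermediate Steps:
Y(b) = -3 (Y(b) = 0 - 3 = -3)
u(P) = 6 + P
√(W(u(-10)) + (8746 - 1*(-6170))) = √((6 - 10)² + (8746 - 1*(-6170))) = √((-4)² + (8746 + 6170)) = √(16 + 14916) = √14932 = 2*√3733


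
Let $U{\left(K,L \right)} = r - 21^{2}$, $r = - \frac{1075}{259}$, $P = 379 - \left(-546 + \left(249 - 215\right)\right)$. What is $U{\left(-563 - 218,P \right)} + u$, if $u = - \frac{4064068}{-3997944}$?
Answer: $- \frac{114971590481}{258866874} \approx -444.13$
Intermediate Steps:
$u = \frac{1016017}{999486}$ ($u = \left(-4064068\right) \left(- \frac{1}{3997944}\right) = \frac{1016017}{999486} \approx 1.0165$)
$P = 891$ ($P = 379 - \left(-546 + \left(249 - 215\right)\right) = 379 - \left(-546 + 34\right) = 379 - -512 = 379 + 512 = 891$)
$r = - \frac{1075}{259}$ ($r = \left(-1075\right) \frac{1}{259} = - \frac{1075}{259} \approx -4.1506$)
$U{\left(K,L \right)} = - \frac{115294}{259}$ ($U{\left(K,L \right)} = - \frac{1075}{259} - 21^{2} = - \frac{1075}{259} - 441 = - \frac{115294}{259}$)
$U{\left(-563 - 218,P \right)} + u = - \frac{115294}{259} + \frac{1016017}{999486} = - \frac{114971590481}{258866874}$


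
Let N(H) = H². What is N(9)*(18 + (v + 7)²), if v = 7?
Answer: 17334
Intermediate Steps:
N(9)*(18 + (v + 7)²) = 9²*(18 + (7 + 7)²) = 81*(18 + 14²) = 81*(18 + 196) = 81*214 = 17334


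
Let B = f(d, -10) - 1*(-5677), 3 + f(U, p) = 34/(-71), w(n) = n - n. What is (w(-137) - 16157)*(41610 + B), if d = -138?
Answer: -54241149410/71 ≈ -7.6396e+8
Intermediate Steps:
w(n) = 0
f(U, p) = -247/71 (f(U, p) = -3 + 34/(-71) = -3 + 34*(-1/71) = -3 - 34/71 = -247/71)
B = 402820/71 (B = -247/71 - 1*(-5677) = -247/71 + 5677 = 402820/71 ≈ 5673.5)
(w(-137) - 16157)*(41610 + B) = (0 - 16157)*(41610 + 402820/71) = -16157*3357130/71 = -54241149410/71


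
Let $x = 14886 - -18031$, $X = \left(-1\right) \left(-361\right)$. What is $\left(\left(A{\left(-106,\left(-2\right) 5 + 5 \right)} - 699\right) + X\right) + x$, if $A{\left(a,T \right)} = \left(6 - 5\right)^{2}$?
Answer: $32580$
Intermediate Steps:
$X = 361$
$A{\left(a,T \right)} = 1$ ($A{\left(a,T \right)} = 1^{2} = 1$)
$x = 32917$ ($x = 14886 + 18031 = 32917$)
$\left(\left(A{\left(-106,\left(-2\right) 5 + 5 \right)} - 699\right) + X\right) + x = \left(\left(1 - 699\right) + 361\right) + 32917 = \left(-698 + 361\right) + 32917 = -337 + 32917 = 32580$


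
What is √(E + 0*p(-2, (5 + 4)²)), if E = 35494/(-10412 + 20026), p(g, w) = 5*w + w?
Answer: √85309829/4807 ≈ 1.9214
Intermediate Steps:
p(g, w) = 6*w
E = 17747/4807 (E = 35494/9614 = 35494*(1/9614) = 17747/4807 ≈ 3.6919)
√(E + 0*p(-2, (5 + 4)²)) = √(17747/4807 + 0*(6*(5 + 4)²)) = √(17747/4807 + 0*(6*9²)) = √(17747/4807 + 0*(6*81)) = √(17747/4807 + 0*486) = √(17747/4807 + 0) = √(17747/4807) = √85309829/4807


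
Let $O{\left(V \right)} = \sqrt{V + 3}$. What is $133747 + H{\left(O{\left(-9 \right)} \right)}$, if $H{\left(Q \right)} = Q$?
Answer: $133747 + i \sqrt{6} \approx 1.3375 \cdot 10^{5} + 2.4495 i$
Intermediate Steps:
$O{\left(V \right)} = \sqrt{3 + V}$
$133747 + H{\left(O{\left(-9 \right)} \right)} = 133747 + \sqrt{3 - 9} = 133747 + \sqrt{-6} = 133747 + i \sqrt{6}$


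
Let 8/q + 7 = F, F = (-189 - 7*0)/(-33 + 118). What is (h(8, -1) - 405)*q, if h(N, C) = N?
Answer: 33745/98 ≈ 344.34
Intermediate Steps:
F = -189/85 (F = (-189 + 0)/85 = -189*1/85 = -189/85 ≈ -2.2235)
q = -85/98 (q = 8/(-7 - 189/85) = 8/(-784/85) = 8*(-85/784) = -85/98 ≈ -0.86735)
(h(8, -1) - 405)*q = (8 - 405)*(-85/98) = -397*(-85/98) = 33745/98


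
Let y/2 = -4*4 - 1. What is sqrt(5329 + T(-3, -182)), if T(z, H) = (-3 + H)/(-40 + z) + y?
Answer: sqrt(9798410)/43 ≈ 72.796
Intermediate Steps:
y = -34 (y = 2*(-4*4 - 1) = 2*(-16 - 1) = 2*(-17) = -34)
T(z, H) = -34 + (-3 + H)/(-40 + z) (T(z, H) = (-3 + H)/(-40 + z) - 34 = -34 + (-3 + H)/(-40 + z))
sqrt(5329 + T(-3, -182)) = sqrt(5329 + (1357 - 182 - 34*(-3))/(-40 - 3)) = sqrt(5329 + (1357 - 182 + 102)/(-43)) = sqrt(5329 - 1/43*1277) = sqrt(5329 - 1277/43) = sqrt(227870/43) = sqrt(9798410)/43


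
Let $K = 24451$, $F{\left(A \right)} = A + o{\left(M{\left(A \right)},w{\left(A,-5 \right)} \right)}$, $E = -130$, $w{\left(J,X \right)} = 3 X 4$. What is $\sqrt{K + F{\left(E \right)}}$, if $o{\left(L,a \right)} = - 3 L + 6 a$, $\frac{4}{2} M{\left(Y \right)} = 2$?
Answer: $33 \sqrt{22} \approx 154.78$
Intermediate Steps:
$M{\left(Y \right)} = 1$ ($M{\left(Y \right)} = \frac{1}{2} \cdot 2 = 1$)
$w{\left(J,X \right)} = 12 X$
$F{\left(A \right)} = -363 + A$ ($F{\left(A \right)} = A + \left(\left(-3\right) 1 + 6 \cdot 12 \left(-5\right)\right) = A + \left(-3 + 6 \left(-60\right)\right) = A - 363 = -363 + A$)
$\sqrt{K + F{\left(E \right)}} = \sqrt{24451 - 493} = \sqrt{23958} = 33 \sqrt{22}$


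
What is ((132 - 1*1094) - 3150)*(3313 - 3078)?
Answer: -966320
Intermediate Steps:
((132 - 1*1094) - 3150)*(3313 - 3078) = ((132 - 1094) - 3150)*235 = (-962 - 3150)*235 = -4112*235 = -966320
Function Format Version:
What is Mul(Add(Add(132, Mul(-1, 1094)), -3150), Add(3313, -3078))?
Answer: -966320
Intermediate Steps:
Mul(Add(Add(132, Mul(-1, 1094)), -3150), Add(3313, -3078)) = Mul(Add(Add(132, -1094), -3150), 235) = Mul(Add(-962, -3150), 235) = Mul(-4112, 235) = -966320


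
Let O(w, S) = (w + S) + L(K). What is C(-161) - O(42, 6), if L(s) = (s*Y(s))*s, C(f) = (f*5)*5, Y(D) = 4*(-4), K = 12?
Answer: -1769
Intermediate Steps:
Y(D) = -16
C(f) = 25*f (C(f) = (5*f)*5 = 25*f)
L(s) = -16*s² (L(s) = (s*(-16))*s = (-16*s)*s = -16*s²)
O(w, S) = -2304 + S + w (O(w, S) = (w + S) - 16*12² = (S + w) - 16*144 = (S + w) - 2304 = -2304 + S + w)
C(-161) - O(42, 6) = 25*(-161) - (-2304 + 6 + 42) = -4025 - 1*(-2256) = -4025 + 2256 = -1769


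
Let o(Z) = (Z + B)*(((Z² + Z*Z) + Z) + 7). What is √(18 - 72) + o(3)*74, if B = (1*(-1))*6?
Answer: -6216 + 3*I*√6 ≈ -6216.0 + 7.3485*I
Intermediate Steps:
B = -6 (B = -1*6 = -6)
o(Z) = (-6 + Z)*(7 + Z + 2*Z²) (o(Z) = (Z - 6)*(((Z² + Z*Z) + Z) + 7) = (-6 + Z)*(((Z² + Z²) + Z) + 7) = (-6 + Z)*((2*Z² + Z) + 7) = (-6 + Z)*((Z + 2*Z²) + 7) = (-6 + Z)*(7 + Z + 2*Z²))
√(18 - 72) + o(3)*74 = √(18 - 72) + (-42 + 3 - 11*3² + 2*3³)*74 = √(-54) + (-42 + 3 - 11*9 + 2*27)*74 = 3*I*√6 + (-42 + 3 - 99 + 54)*74 = 3*I*√6 - 84*74 = 3*I*√6 - 6216 = -6216 + 3*I*√6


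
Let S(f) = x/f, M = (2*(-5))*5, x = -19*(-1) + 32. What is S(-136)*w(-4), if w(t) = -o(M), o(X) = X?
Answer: -75/4 ≈ -18.750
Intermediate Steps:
x = 51 (x = 19 + 32 = 51)
M = -50 (M = -10*5 = -50)
w(t) = 50 (w(t) = -1*(-50) = 50)
S(f) = 51/f
S(-136)*w(-4) = (51/(-136))*50 = (51*(-1/136))*50 = -3/8*50 = -75/4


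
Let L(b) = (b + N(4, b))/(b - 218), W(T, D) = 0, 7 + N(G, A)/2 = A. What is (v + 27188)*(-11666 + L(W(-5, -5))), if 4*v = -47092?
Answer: -19601513605/109 ≈ -1.7983e+8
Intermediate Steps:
N(G, A) = -14 + 2*A
L(b) = (-14 + 3*b)/(-218 + b) (L(b) = (b + (-14 + 2*b))/(b - 218) = (-14 + 3*b)/(-218 + b))
v = -11773 (v = (1/4)*(-47092) = -11773)
(v + 27188)*(-11666 + L(W(-5, -5))) = (-11773 + 27188)*(-11666 + (-14 + 3*0)/(-218 + 0)) = 15415*(-11666 + (-14 + 0)/(-218)) = 15415*(-11666 - 1/218*(-14)) = 15415*(-11666 + 7/109) = 15415*(-1271587/109) = -19601513605/109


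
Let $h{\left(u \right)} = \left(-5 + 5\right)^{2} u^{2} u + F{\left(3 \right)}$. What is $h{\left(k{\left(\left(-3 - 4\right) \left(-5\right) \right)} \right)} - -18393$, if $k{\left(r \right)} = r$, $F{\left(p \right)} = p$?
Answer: $18396$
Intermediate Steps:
$h{\left(u \right)} = 3$ ($h{\left(u \right)} = \left(-5 + 5\right)^{2} u^{2} u + 3 = 0^{2} u^{2} u + 3 = 0 u^{2} u + 3 = 0 u + 3 = 0 + 3 = 3$)
$h{\left(k{\left(\left(-3 - 4\right) \left(-5\right) \right)} \right)} - -18393 = 3 - -18393 = 3 + 18393 = 18396$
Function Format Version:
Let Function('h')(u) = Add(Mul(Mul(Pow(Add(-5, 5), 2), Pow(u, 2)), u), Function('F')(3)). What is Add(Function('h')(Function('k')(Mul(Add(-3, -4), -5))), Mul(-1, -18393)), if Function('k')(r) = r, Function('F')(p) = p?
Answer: 18396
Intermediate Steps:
Function('h')(u) = 3 (Function('h')(u) = Add(Mul(Mul(Pow(Add(-5, 5), 2), Pow(u, 2)), u), 3) = Add(Mul(Mul(Pow(0, 2), Pow(u, 2)), u), 3) = Add(Mul(Mul(0, Pow(u, 2)), u), 3) = Add(Mul(0, u), 3) = Add(0, 3) = 3)
Add(Function('h')(Function('k')(Mul(Add(-3, -4), -5))), Mul(-1, -18393)) = Add(3, Mul(-1, -18393)) = Add(3, 18393) = 18396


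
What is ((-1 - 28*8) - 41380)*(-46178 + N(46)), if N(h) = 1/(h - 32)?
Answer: 26897258055/14 ≈ 1.9212e+9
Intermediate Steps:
N(h) = 1/(-32 + h)
((-1 - 28*8) - 41380)*(-46178 + N(46)) = ((-1 - 28*8) - 41380)*(-46178 + 1/(-32 + 46)) = ((-1 - 224) - 41380)*(-46178 + 1/14) = (-225 - 41380)*(-46178 + 1/14) = -41605*(-646491/14) = 26897258055/14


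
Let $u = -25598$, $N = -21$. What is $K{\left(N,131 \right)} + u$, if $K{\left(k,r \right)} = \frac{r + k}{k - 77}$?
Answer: $- \frac{1254357}{49} \approx -25599.0$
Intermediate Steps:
$K{\left(k,r \right)} = \frac{k + r}{-77 + k}$
$K{\left(N,131 \right)} + u = \frac{-21 + 131}{-77 - 21} - 25598 = \frac{1}{-98} \cdot 110 - 25598 = \left(- \frac{1}{98}\right) 110 - 25598 = - \frac{55}{49} - 25598 = - \frac{1254357}{49}$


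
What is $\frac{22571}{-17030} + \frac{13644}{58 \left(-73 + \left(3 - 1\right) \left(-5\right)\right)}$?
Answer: $- \frac{170507057}{40991210} \approx -4.1596$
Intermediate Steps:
$\frac{22571}{-17030} + \frac{13644}{58 \left(-73 + \left(3 - 1\right) \left(-5\right)\right)} = 22571 \left(- \frac{1}{17030}\right) + \frac{13644}{58 \left(-73 + 2 \left(-5\right)\right)} = - \frac{22571}{17030} + \frac{13644}{58 \left(-73 - 10\right)} = - \frac{22571}{17030} + \frac{13644}{58 \left(-83\right)} = - \frac{22571}{17030} + \frac{13644}{-4814} = - \frac{22571}{17030} + 13644 \left(- \frac{1}{4814}\right) = - \frac{22571}{17030} - \frac{6822}{2407} = - \frac{170507057}{40991210}$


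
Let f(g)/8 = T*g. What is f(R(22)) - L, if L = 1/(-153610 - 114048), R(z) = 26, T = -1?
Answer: -55672863/267658 ≈ -208.00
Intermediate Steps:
L = -1/267658 (L = 1/(-267658) = -1/267658 ≈ -3.7361e-6)
f(g) = -8*g (f(g) = 8*(-g) = -8*g)
f(R(22)) - L = -8*26 - 1*(-1/267658) = -208 + 1/267658 = -55672863/267658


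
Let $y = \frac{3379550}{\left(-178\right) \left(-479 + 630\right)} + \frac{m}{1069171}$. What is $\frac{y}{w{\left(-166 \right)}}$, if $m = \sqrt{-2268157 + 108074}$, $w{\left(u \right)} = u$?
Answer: $\frac{1689775}{2230874} - \frac{i \sqrt{2160083}}{177482386} \approx 0.75745 - 8.2809 \cdot 10^{-6} i$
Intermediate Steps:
$m = i \sqrt{2160083}$ ($m = \sqrt{-2160083} = i \sqrt{2160083} \approx 1469.7 i$)
$y = - \frac{1689775}{13439} + \frac{i \sqrt{2160083}}{1069171}$ ($y = \frac{3379550}{\left(-178\right) \left(-479 + 630\right)} + \frac{i \sqrt{2160083}}{1069171} = \frac{3379550}{\left(-178\right) 151} + i \sqrt{2160083} \cdot \frac{1}{1069171} = \frac{3379550}{-26878} + \frac{i \sqrt{2160083}}{1069171} = 3379550 \left(- \frac{1}{26878}\right) + \frac{i \sqrt{2160083}}{1069171} = - \frac{1689775}{13439} + \frac{i \sqrt{2160083}}{1069171} \approx -125.74 + 0.0013746 i$)
$\frac{y}{w{\left(-166 \right)}} = \frac{- \frac{1689775}{13439} + \frac{i \sqrt{2160083}}{1069171}}{-166} = \left(- \frac{1689775}{13439} + \frac{i \sqrt{2160083}}{1069171}\right) \left(- \frac{1}{166}\right) = \frac{1689775}{2230874} - \frac{i \sqrt{2160083}}{177482386}$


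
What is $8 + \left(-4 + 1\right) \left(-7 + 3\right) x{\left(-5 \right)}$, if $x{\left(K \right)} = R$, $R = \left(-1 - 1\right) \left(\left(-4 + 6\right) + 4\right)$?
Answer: $-136$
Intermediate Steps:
$R = -12$ ($R = - 2 \left(2 + 4\right) = \left(-2\right) 6 = -12$)
$x{\left(K \right)} = -12$
$8 + \left(-4 + 1\right) \left(-7 + 3\right) x{\left(-5 \right)} = 8 + \left(-4 + 1\right) \left(-7 + 3\right) \left(-12\right) = 8 + \left(-3\right) \left(-4\right) \left(-12\right) = 8 + 12 \left(-12\right) = 8 - 144 = -136$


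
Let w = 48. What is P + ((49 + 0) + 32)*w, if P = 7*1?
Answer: 3895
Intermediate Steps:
P = 7
P + ((49 + 0) + 32)*w = 7 + ((49 + 0) + 32)*48 = 7 + (49 + 32)*48 = 7 + 81*48 = 7 + 3888 = 3895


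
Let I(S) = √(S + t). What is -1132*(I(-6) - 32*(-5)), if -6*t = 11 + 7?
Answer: -181120 - 3396*I ≈ -1.8112e+5 - 3396.0*I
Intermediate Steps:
t = -3 (t = -(11 + 7)/6 = -⅙*18 = -3)
I(S) = √(-3 + S) (I(S) = √(S - 3) = √(-3 + S))
-1132*(I(-6) - 32*(-5)) = -1132*(√(-3 - 6) - 32*(-5)) = -1132*(√(-9) + 160) = -1132*(3*I + 160) = -1132*(160 + 3*I) = -181120 - 3396*I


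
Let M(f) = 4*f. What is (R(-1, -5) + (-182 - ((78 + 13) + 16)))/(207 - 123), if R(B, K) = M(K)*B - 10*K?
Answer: -73/28 ≈ -2.6071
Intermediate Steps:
R(B, K) = -10*K + 4*B*K (R(B, K) = (4*K)*B - 10*K = 4*B*K - 10*K = -10*K + 4*B*K)
(R(-1, -5) + (-182 - ((78 + 13) + 16)))/(207 - 123) = (2*(-5)*(-5 + 2*(-1)) + (-182 - ((78 + 13) + 16)))/(207 - 123) = (2*(-5)*(-5 - 2) + (-182 - (91 + 16)))/84 = (2*(-5)*(-7) + (-182 - 1*107))*(1/84) = (70 + (-182 - 107))*(1/84) = (70 - 289)*(1/84) = -219*1/84 = -73/28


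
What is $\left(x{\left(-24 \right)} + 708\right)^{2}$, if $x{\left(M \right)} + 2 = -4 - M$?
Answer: $527076$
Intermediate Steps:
$x{\left(M \right)} = -6 - M$ ($x{\left(M \right)} = -2 - \left(4 + M\right) = -6 - M$)
$\left(x{\left(-24 \right)} + 708\right)^{2} = \left(\left(-6 - -24\right) + 708\right)^{2} = \left(\left(-6 + 24\right) + 708\right)^{2} = \left(18 + 708\right)^{2} = 726^{2} = 527076$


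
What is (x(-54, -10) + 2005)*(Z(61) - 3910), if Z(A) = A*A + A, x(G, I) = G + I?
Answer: -248448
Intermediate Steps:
Z(A) = A + A² (Z(A) = A² + A = A + A²)
(x(-54, -10) + 2005)*(Z(61) - 3910) = ((-54 - 10) + 2005)*(61*(1 + 61) - 3910) = (-64 + 2005)*(61*62 - 3910) = 1941*(3782 - 3910) = 1941*(-128) = -248448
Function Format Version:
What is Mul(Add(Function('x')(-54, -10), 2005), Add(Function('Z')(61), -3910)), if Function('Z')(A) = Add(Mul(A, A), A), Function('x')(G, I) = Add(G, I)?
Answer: -248448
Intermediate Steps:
Function('Z')(A) = Add(A, Pow(A, 2)) (Function('Z')(A) = Add(Pow(A, 2), A) = Add(A, Pow(A, 2)))
Mul(Add(Function('x')(-54, -10), 2005), Add(Function('Z')(61), -3910)) = Mul(Add(Add(-54, -10), 2005), Add(Mul(61, Add(1, 61)), -3910)) = Mul(Add(-64, 2005), Add(Mul(61, 62), -3910)) = Mul(1941, Add(3782, -3910)) = Mul(1941, -128) = -248448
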